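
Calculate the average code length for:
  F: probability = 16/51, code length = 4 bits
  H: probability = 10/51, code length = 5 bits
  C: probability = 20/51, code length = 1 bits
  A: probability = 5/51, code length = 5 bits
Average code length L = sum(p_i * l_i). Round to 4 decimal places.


Weighted contributions p_i * l_i:
  F: (16/51) * 4 = 64/51
  H: (10/51) * 5 = 50/51
  C: (20/51) * 1 = 20/51
  A: (5/51) * 5 = 25/51
Sum = (64 + 50 + 20 + 25)/51 = 159/51

L = 159/51 = 3.1176 bits/symbol


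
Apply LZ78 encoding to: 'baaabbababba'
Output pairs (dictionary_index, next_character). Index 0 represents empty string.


LZ78 encoding steps:
Dictionary: {0: ''}
Step 1: w='' (idx 0), next='b' -> output (0, 'b'), add 'b' as idx 1
Step 2: w='' (idx 0), next='a' -> output (0, 'a'), add 'a' as idx 2
Step 3: w='a' (idx 2), next='a' -> output (2, 'a'), add 'aa' as idx 3
Step 4: w='b' (idx 1), next='b' -> output (1, 'b'), add 'bb' as idx 4
Step 5: w='a' (idx 2), next='b' -> output (2, 'b'), add 'ab' as idx 5
Step 6: w='ab' (idx 5), next='b' -> output (5, 'b'), add 'abb' as idx 6
Step 7: w='a' (idx 2), end of input -> output (2, '')


Encoded: [(0, 'b'), (0, 'a'), (2, 'a'), (1, 'b'), (2, 'b'), (5, 'b'), (2, '')]


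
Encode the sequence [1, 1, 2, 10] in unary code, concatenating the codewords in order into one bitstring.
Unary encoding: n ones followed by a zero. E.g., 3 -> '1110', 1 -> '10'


Encode each number as n ones followed by a terminating 0:
  1 -> 10 (2 bits)
  1 -> 10 (2 bits)
  2 -> 110 (3 bits)
  10 -> 11111111110 (11 bits)
Total length = 2 + 2 + 3 + 11 = 18 bits.

Unary([1, 1, 2, 10]) = 101011011111111110 (18 bits)


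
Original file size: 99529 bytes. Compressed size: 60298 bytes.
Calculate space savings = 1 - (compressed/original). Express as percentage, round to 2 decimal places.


ratio = compressed/original = 60298/99529 = 0.605833
savings = 1 - ratio = 1 - 0.605833 = 0.394167
as a percentage: 0.394167 * 100 = 39.42%

Space savings = 1 - 60298/99529 = 39.42%


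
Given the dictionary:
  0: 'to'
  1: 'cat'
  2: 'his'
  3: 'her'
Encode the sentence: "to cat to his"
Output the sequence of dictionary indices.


Look up each word in the dictionary:
  'to' -> 0
  'cat' -> 1
  'to' -> 0
  'his' -> 2

Encoded: [0, 1, 0, 2]


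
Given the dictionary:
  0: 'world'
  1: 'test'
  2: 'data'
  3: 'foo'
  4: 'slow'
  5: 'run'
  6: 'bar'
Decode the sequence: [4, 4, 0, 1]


Look up each index in the dictionary:
  4 -> 'slow'
  4 -> 'slow'
  0 -> 'world'
  1 -> 'test'

Decoded: "slow slow world test"


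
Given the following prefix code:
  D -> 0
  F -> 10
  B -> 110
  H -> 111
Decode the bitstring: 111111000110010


Decoding step by step:
Bits 111 -> H
Bits 111 -> H
Bits 0 -> D
Bits 0 -> D
Bits 0 -> D
Bits 110 -> B
Bits 0 -> D
Bits 10 -> F


Decoded message: HHDDDBDF


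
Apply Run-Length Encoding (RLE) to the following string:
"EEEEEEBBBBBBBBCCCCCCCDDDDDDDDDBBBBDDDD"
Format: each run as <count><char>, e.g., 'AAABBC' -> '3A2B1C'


Scanning runs left to right:
  i=0: run of 'E' x 6 -> '6E'
  i=6: run of 'B' x 8 -> '8B'
  i=14: run of 'C' x 7 -> '7C'
  i=21: run of 'D' x 9 -> '9D'
  i=30: run of 'B' x 4 -> '4B'
  i=34: run of 'D' x 4 -> '4D'

RLE = 6E8B7C9D4B4D


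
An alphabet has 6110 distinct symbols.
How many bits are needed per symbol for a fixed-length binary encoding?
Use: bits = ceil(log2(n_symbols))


log2(6110) = 12.577
Bracket: 2^12 = 4096 < 6110 <= 2^13 = 8192
So ceil(log2(6110)) = 13

bits = ceil(log2(6110)) = ceil(12.577) = 13 bits


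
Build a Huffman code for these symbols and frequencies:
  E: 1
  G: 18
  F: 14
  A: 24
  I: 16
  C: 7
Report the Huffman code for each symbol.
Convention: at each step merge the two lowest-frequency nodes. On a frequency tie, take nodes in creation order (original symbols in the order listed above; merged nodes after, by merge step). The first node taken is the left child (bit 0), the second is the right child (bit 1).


Huffman tree construction:
Step 1: Merge E(1) + C(7) = 8
Step 2: Merge (E+C)(8) + F(14) = 22
Step 3: Merge I(16) + G(18) = 34
Step 4: Merge ((E+C)+F)(22) + A(24) = 46
Step 5: Merge (I+G)(34) + (((E+C)+F)+A)(46) = 80
Read each symbol's code off the tree from the root (left child = 0, right child = 1).

Codes:
  E: 1000 (length 4)
  G: 01 (length 2)
  F: 101 (length 3)
  A: 11 (length 2)
  I: 00 (length 2)
  C: 1001 (length 4)
Average code length: 190/80 = 2.3750 bits/symbol


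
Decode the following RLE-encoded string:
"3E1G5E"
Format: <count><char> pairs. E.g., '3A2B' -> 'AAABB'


Expanding each <count><char> pair:
  3E -> 'EEE'
  1G -> 'G'
  5E -> 'EEEEE'

Decoded = EEEGEEEEE


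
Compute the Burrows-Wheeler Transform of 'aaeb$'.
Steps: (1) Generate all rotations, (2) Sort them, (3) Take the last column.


Rotations (sorted):
  0: $aaeb -> last char: b
  1: aaeb$ -> last char: $
  2: aeb$a -> last char: a
  3: b$aae -> last char: e
  4: eb$aa -> last char: a


BWT = b$aea


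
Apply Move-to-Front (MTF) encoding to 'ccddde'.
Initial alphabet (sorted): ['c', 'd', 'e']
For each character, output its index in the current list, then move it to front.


MTF encoding:
'c': index 0 in ['c', 'd', 'e'] -> ['c', 'd', 'e']
'c': index 0 in ['c', 'd', 'e'] -> ['c', 'd', 'e']
'd': index 1 in ['c', 'd', 'e'] -> ['d', 'c', 'e']
'd': index 0 in ['d', 'c', 'e'] -> ['d', 'c', 'e']
'd': index 0 in ['d', 'c', 'e'] -> ['d', 'c', 'e']
'e': index 2 in ['d', 'c', 'e'] -> ['e', 'd', 'c']


Output: [0, 0, 1, 0, 0, 2]


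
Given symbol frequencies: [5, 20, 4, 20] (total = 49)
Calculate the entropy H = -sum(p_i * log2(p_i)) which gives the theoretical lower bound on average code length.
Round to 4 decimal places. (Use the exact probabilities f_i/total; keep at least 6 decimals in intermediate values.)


Per-symbol terms -p_i * log2(p_i) with p_i = f_i/49:
  p = 5/49 = 0.102041: log2(p) = -3.292782, -p*log2(p) = 0.335998
  p = 20/49 = 0.408163: log2(p) = -1.292782, -p*log2(p) = 0.527666
  p = 4/49 = 0.081633: log2(p) = -3.614710, -p*log2(p) = 0.295078
  p = 20/49 = 0.408163: log2(p) = -1.292782, -p*log2(p) = 0.527666
H = 0.335998 + 0.527666 + 0.295078 + 0.527666 = 1.686408

H = 1.6864 bits/symbol


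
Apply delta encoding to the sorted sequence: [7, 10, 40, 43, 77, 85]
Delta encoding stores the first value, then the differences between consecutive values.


First value: 7
Deltas:
  10 - 7 = 3
  40 - 10 = 30
  43 - 40 = 3
  77 - 43 = 34
  85 - 77 = 8


Delta encoded: [7, 3, 30, 3, 34, 8]


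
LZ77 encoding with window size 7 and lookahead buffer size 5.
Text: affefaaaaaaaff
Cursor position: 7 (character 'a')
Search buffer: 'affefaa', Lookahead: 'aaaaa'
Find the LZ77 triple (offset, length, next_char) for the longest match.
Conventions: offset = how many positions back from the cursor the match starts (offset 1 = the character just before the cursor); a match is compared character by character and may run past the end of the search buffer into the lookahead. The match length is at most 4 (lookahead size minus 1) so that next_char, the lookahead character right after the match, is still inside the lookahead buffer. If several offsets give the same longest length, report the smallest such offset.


Try each offset into the search buffer:
  offset=1 (pos 6, char 'a'): match length 4
  offset=2 (pos 5, char 'a'): match length 4
  offset=3 (pos 4, char 'f'): match length 0
  offset=4 (pos 3, char 'e'): match length 0
  offset=5 (pos 2, char 'f'): match length 0
  offset=6 (pos 1, char 'f'): match length 0
  offset=7 (pos 0, char 'a'): match length 1
Longest match has length 4, found at offsets 1, 2; take the smallest, offset 1.
next_char = character at position 7 + 4 = 11 -> 'a'

Best match: offset=1, length=4 (matching 'aaaa' starting at position 6)
LZ77 triple: (1, 4, 'a')


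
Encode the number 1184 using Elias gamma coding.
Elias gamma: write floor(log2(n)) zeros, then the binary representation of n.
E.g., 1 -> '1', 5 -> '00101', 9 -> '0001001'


num_bits = floor(log2(1184)) + 1 = 11
leading_zeros = num_bits - 1 = 10
binary(1184) = 10010100000

Elias gamma(1184) = '0000000000' + '10010100000' = 000000000010010100000 (21 bits)


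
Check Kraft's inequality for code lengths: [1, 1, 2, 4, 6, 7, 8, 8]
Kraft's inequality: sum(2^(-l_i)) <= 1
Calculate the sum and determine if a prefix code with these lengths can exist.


Sum = 2^(-1) + 2^(-1) + 2^(-2) + 2^(-4) + 2^(-6) + 2^(-7) + 2^(-8) + 2^(-8)
    = 0.5 + 0.5 + 0.25 + 0.0625 + 0.015625 + 0.0078125 + 0.00390625 + 0.00390625
    = 344/256 = 1.34375
Since 1.34375 > 1, Kraft's inequality is NOT satisfied.
A prefix code with these lengths CANNOT exist.

Kraft sum = 1.34375. Not satisfied.


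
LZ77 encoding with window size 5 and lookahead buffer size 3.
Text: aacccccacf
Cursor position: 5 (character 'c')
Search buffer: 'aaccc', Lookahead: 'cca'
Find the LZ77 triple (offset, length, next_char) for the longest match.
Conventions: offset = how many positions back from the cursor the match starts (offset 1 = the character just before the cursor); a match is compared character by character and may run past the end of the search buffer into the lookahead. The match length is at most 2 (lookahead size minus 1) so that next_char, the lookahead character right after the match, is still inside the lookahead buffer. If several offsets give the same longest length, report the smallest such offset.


Try each offset into the search buffer:
  offset=1 (pos 4, char 'c'): match length 2
  offset=2 (pos 3, char 'c'): match length 2
  offset=3 (pos 2, char 'c'): match length 2
  offset=4 (pos 1, char 'a'): match length 0
  offset=5 (pos 0, char 'a'): match length 0
Longest match has length 2, found at offsets 1, 2, 3; take the smallest, offset 1.
next_char = character at position 5 + 2 = 7 -> 'a'

Best match: offset=1, length=2 (matching 'cc' starting at position 4)
LZ77 triple: (1, 2, 'a')


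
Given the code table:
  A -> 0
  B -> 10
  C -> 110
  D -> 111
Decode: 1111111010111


Decoding:
111 -> D
111 -> D
10 -> B
10 -> B
111 -> D


Result: DDBBD


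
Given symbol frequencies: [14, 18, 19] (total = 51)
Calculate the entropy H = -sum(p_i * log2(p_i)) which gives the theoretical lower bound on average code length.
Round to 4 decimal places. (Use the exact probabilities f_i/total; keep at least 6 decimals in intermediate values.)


Per-symbol terms -p_i * log2(p_i) with p_i = f_i/51:
  p = 14/51 = 0.274510: log2(p) = -1.865070, -p*log2(p) = 0.511980
  p = 18/51 = 0.352941: log2(p) = -1.502500, -p*log2(p) = 0.530294
  p = 19/51 = 0.372549: log2(p) = -1.424498, -p*log2(p) = 0.530695
H = 0.511980 + 0.530294 + 0.530695 = 1.572969

H = 1.573 bits/symbol


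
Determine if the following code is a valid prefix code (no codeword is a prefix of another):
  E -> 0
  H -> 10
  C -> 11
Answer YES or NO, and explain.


Checking each pair (does one codeword prefix another?):
  E='0' vs H='10': no prefix
  E='0' vs C='11': no prefix
  H='10' vs E='0': no prefix
  H='10' vs C='11': no prefix
  C='11' vs E='0': no prefix
  C='11' vs H='10': no prefix
No violation found over all pairs.

YES -- this is a valid prefix code. No codeword is a prefix of any other codeword.


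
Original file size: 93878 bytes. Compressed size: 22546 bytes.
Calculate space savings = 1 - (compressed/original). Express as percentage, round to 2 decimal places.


ratio = compressed/original = 22546/93878 = 0.240163
savings = 1 - ratio = 1 - 0.240163 = 0.759837
as a percentage: 0.759837 * 100 = 75.98%

Space savings = 1 - 22546/93878 = 75.98%


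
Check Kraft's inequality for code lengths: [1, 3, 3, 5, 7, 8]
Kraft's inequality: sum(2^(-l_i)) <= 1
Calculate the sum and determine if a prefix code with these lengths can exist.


Sum = 2^(-1) + 2^(-3) + 2^(-3) + 2^(-5) + 2^(-7) + 2^(-8)
    = 0.5 + 0.125 + 0.125 + 0.03125 + 0.0078125 + 0.00390625
    = 203/256 = 0.79296875
Since 0.79296875 <= 1, Kraft's inequality IS satisfied.
A prefix code with these lengths CAN exist.

Kraft sum = 0.79296875. Satisfied.


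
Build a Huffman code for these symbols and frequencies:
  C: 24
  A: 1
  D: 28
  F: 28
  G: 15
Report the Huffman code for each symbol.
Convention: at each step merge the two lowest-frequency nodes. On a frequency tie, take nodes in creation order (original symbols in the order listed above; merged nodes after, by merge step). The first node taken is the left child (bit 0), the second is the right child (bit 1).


Huffman tree construction:
Step 1: Merge A(1) + G(15) = 16
Step 2: Merge (A+G)(16) + C(24) = 40
Step 3: Merge D(28) + F(28) = 56
Step 4: Merge ((A+G)+C)(40) + (D+F)(56) = 96
Read each symbol's code off the tree from the root (left child = 0, right child = 1).

Codes:
  C: 01 (length 2)
  A: 000 (length 3)
  D: 10 (length 2)
  F: 11 (length 2)
  G: 001 (length 3)
Average code length: 208/96 = 2.1667 bits/symbol


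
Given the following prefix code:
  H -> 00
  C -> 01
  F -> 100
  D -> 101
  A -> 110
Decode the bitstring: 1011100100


Decoding step by step:
Bits 101 -> D
Bits 110 -> A
Bits 01 -> C
Bits 00 -> H


Decoded message: DACH


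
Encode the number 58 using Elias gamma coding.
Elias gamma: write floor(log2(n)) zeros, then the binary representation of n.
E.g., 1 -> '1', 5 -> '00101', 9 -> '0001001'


num_bits = floor(log2(58)) + 1 = 6
leading_zeros = num_bits - 1 = 5
binary(58) = 111010

Elias gamma(58) = '00000' + '111010' = 00000111010 (11 bits)


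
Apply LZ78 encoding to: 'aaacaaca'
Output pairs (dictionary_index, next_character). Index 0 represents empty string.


LZ78 encoding steps:
Dictionary: {0: ''}
Step 1: w='' (idx 0), next='a' -> output (0, 'a'), add 'a' as idx 1
Step 2: w='a' (idx 1), next='a' -> output (1, 'a'), add 'aa' as idx 2
Step 3: w='' (idx 0), next='c' -> output (0, 'c'), add 'c' as idx 3
Step 4: w='aa' (idx 2), next='c' -> output (2, 'c'), add 'aac' as idx 4
Step 5: w='a' (idx 1), end of input -> output (1, '')


Encoded: [(0, 'a'), (1, 'a'), (0, 'c'), (2, 'c'), (1, '')]


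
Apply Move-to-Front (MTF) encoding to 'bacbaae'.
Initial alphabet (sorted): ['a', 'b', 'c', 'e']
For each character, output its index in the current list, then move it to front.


MTF encoding:
'b': index 1 in ['a', 'b', 'c', 'e'] -> ['b', 'a', 'c', 'e']
'a': index 1 in ['b', 'a', 'c', 'e'] -> ['a', 'b', 'c', 'e']
'c': index 2 in ['a', 'b', 'c', 'e'] -> ['c', 'a', 'b', 'e']
'b': index 2 in ['c', 'a', 'b', 'e'] -> ['b', 'c', 'a', 'e']
'a': index 2 in ['b', 'c', 'a', 'e'] -> ['a', 'b', 'c', 'e']
'a': index 0 in ['a', 'b', 'c', 'e'] -> ['a', 'b', 'c', 'e']
'e': index 3 in ['a', 'b', 'c', 'e'] -> ['e', 'a', 'b', 'c']


Output: [1, 1, 2, 2, 2, 0, 3]


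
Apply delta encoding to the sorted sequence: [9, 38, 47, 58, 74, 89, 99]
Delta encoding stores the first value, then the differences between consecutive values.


First value: 9
Deltas:
  38 - 9 = 29
  47 - 38 = 9
  58 - 47 = 11
  74 - 58 = 16
  89 - 74 = 15
  99 - 89 = 10


Delta encoded: [9, 29, 9, 11, 16, 15, 10]


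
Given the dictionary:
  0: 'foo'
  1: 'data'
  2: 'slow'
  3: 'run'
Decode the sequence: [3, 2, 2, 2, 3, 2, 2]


Look up each index in the dictionary:
  3 -> 'run'
  2 -> 'slow'
  2 -> 'slow'
  2 -> 'slow'
  3 -> 'run'
  2 -> 'slow'
  2 -> 'slow'

Decoded: "run slow slow slow run slow slow"


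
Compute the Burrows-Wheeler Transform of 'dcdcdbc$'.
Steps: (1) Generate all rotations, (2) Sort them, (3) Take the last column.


Rotations (sorted):
  0: $dcdcdbc -> last char: c
  1: bc$dcdcd -> last char: d
  2: c$dcdcdb -> last char: b
  3: cdbc$dcd -> last char: d
  4: cdcdbc$d -> last char: d
  5: dbc$dcdc -> last char: c
  6: dcdbc$dc -> last char: c
  7: dcdcdbc$ -> last char: $


BWT = cdbddcc$


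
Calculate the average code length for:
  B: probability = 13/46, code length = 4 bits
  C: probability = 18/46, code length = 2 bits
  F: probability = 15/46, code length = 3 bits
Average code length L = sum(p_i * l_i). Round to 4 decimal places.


Weighted contributions p_i * l_i:
  B: (13/46) * 4 = 52/46
  C: (18/46) * 2 = 36/46
  F: (15/46) * 3 = 45/46
Sum = (52 + 36 + 45)/46 = 133/46

L = 133/46 = 2.8913 bits/symbol


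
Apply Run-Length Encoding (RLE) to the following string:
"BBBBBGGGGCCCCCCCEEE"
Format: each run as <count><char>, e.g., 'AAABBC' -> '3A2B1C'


Scanning runs left to right:
  i=0: run of 'B' x 5 -> '5B'
  i=5: run of 'G' x 4 -> '4G'
  i=9: run of 'C' x 7 -> '7C'
  i=16: run of 'E' x 3 -> '3E'

RLE = 5B4G7C3E


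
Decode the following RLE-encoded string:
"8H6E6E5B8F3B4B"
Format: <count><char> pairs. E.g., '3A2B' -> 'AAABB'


Expanding each <count><char> pair:
  8H -> 'HHHHHHHH'
  6E -> 'EEEEEE'
  6E -> 'EEEEEE'
  5B -> 'BBBBB'
  8F -> 'FFFFFFFF'
  3B -> 'BBB'
  4B -> 'BBBB'

Decoded = HHHHHHHHEEEEEEEEEEEEBBBBBFFFFFFFFBBBBBBB


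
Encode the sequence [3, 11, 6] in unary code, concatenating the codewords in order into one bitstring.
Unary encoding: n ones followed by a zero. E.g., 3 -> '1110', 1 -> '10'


Encode each number as n ones followed by a terminating 0:
  3 -> 1110 (4 bits)
  11 -> 111111111110 (12 bits)
  6 -> 1111110 (7 bits)
Total length = 4 + 12 + 7 = 23 bits.

Unary([3, 11, 6]) = 11101111111111101111110 (23 bits)


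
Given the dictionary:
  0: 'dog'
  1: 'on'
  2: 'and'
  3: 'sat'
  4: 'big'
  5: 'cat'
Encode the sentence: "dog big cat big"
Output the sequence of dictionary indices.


Look up each word in the dictionary:
  'dog' -> 0
  'big' -> 4
  'cat' -> 5
  'big' -> 4

Encoded: [0, 4, 5, 4]


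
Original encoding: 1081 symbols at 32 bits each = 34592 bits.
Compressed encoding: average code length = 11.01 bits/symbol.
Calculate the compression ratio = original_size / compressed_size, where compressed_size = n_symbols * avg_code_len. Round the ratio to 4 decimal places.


original_size = n_symbols * orig_bits = 1081 * 32 = 34592 bits
compressed_size = n_symbols * avg_code_len = 1081 * 11.01 = 11901.81 bits
ratio = original_size / compressed_size = 34592 / 11901.81 = 2.9064

Compression ratio = 2.9064


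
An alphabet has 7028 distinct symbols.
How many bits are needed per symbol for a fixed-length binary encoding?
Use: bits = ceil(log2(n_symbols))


log2(7028) = 12.7789
Bracket: 2^12 = 4096 < 7028 <= 2^13 = 8192
So ceil(log2(7028)) = 13

bits = ceil(log2(7028)) = ceil(12.7789) = 13 bits


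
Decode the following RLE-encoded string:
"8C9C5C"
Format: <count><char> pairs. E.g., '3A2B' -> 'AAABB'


Expanding each <count><char> pair:
  8C -> 'CCCCCCCC'
  9C -> 'CCCCCCCCC'
  5C -> 'CCCCC'

Decoded = CCCCCCCCCCCCCCCCCCCCCC


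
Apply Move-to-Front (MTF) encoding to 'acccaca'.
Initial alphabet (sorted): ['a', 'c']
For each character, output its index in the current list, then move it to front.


MTF encoding:
'a': index 0 in ['a', 'c'] -> ['a', 'c']
'c': index 1 in ['a', 'c'] -> ['c', 'a']
'c': index 0 in ['c', 'a'] -> ['c', 'a']
'c': index 0 in ['c', 'a'] -> ['c', 'a']
'a': index 1 in ['c', 'a'] -> ['a', 'c']
'c': index 1 in ['a', 'c'] -> ['c', 'a']
'a': index 1 in ['c', 'a'] -> ['a', 'c']


Output: [0, 1, 0, 0, 1, 1, 1]


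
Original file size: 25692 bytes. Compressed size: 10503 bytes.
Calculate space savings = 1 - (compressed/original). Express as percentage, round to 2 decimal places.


ratio = compressed/original = 10503/25692 = 0.408804
savings = 1 - ratio = 1 - 0.408804 = 0.591196
as a percentage: 0.591196 * 100 = 59.12%

Space savings = 1 - 10503/25692 = 59.12%


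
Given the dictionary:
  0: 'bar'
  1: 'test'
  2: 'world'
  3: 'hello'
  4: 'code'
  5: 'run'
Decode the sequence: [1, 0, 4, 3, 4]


Look up each index in the dictionary:
  1 -> 'test'
  0 -> 'bar'
  4 -> 'code'
  3 -> 'hello'
  4 -> 'code'

Decoded: "test bar code hello code"


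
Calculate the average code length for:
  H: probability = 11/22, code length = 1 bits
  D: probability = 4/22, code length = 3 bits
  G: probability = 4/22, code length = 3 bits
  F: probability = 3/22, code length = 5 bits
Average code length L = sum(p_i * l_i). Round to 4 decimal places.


Weighted contributions p_i * l_i:
  H: (11/22) * 1 = 11/22
  D: (4/22) * 3 = 12/22
  G: (4/22) * 3 = 12/22
  F: (3/22) * 5 = 15/22
Sum = (11 + 12 + 12 + 15)/22 = 50/22

L = 50/22 = 2.2727 bits/symbol


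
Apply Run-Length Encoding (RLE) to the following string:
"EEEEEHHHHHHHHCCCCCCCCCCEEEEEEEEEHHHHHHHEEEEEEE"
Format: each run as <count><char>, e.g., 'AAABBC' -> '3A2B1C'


Scanning runs left to right:
  i=0: run of 'E' x 5 -> '5E'
  i=5: run of 'H' x 8 -> '8H'
  i=13: run of 'C' x 10 -> '10C'
  i=23: run of 'E' x 9 -> '9E'
  i=32: run of 'H' x 7 -> '7H'
  i=39: run of 'E' x 7 -> '7E'

RLE = 5E8H10C9E7H7E


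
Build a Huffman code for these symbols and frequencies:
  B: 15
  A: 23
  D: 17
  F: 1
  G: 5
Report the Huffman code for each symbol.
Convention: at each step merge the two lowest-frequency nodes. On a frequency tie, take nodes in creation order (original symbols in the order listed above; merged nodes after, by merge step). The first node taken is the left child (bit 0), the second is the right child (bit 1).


Huffman tree construction:
Step 1: Merge F(1) + G(5) = 6
Step 2: Merge (F+G)(6) + B(15) = 21
Step 3: Merge D(17) + ((F+G)+B)(21) = 38
Step 4: Merge A(23) + (D+((F+G)+B))(38) = 61
Read each symbol's code off the tree from the root (left child = 0, right child = 1).

Codes:
  B: 111 (length 3)
  A: 0 (length 1)
  D: 10 (length 2)
  F: 1100 (length 4)
  G: 1101 (length 4)
Average code length: 126/61 = 2.0656 bits/symbol


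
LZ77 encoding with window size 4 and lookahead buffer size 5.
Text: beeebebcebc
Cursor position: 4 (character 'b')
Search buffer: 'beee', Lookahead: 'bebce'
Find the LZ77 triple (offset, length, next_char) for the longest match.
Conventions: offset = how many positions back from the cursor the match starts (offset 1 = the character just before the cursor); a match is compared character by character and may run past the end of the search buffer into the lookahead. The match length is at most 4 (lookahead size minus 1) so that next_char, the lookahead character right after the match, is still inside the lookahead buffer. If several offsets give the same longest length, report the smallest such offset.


Try each offset into the search buffer:
  offset=1 (pos 3, char 'e'): match length 0
  offset=2 (pos 2, char 'e'): match length 0
  offset=3 (pos 1, char 'e'): match length 0
  offset=4 (pos 0, char 'b'): match length 2
Longest match has length 2 at offset 4.
next_char = character at position 4 + 2 = 6 -> 'b'

Best match: offset=4, length=2 (matching 'be' starting at position 0)
LZ77 triple: (4, 2, 'b')


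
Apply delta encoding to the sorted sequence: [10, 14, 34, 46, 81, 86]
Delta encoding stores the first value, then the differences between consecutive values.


First value: 10
Deltas:
  14 - 10 = 4
  34 - 14 = 20
  46 - 34 = 12
  81 - 46 = 35
  86 - 81 = 5


Delta encoded: [10, 4, 20, 12, 35, 5]


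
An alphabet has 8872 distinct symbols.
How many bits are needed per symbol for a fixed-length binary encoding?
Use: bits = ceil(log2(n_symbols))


log2(8872) = 13.115
Bracket: 2^13 = 8192 < 8872 <= 2^14 = 16384
So ceil(log2(8872)) = 14

bits = ceil(log2(8872)) = ceil(13.115) = 14 bits


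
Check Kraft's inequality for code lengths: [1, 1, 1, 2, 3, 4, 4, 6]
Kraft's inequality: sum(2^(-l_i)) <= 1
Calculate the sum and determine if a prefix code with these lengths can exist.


Sum = 2^(-1) + 2^(-1) + 2^(-1) + 2^(-2) + 2^(-3) + 2^(-4) + 2^(-4) + 2^(-6)
    = 0.5 + 0.5 + 0.5 + 0.25 + 0.125 + 0.0625 + 0.0625 + 0.015625
    = 129/64 = 2.015625
Since 2.015625 > 1, Kraft's inequality is NOT satisfied.
A prefix code with these lengths CANNOT exist.

Kraft sum = 2.015625. Not satisfied.


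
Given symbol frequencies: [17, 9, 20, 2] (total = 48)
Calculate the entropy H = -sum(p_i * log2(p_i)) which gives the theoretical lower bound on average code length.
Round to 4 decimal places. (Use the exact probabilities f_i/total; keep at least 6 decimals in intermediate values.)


Per-symbol terms -p_i * log2(p_i) with p_i = f_i/48:
  p = 17/48 = 0.354167: log2(p) = -1.497500, -p*log2(p) = 0.530364
  p = 9/48 = 0.187500: log2(p) = -2.415037, -p*log2(p) = 0.452820
  p = 20/48 = 0.416667: log2(p) = -1.263034, -p*log2(p) = 0.526264
  p = 2/48 = 0.041667: log2(p) = -4.584963, -p*log2(p) = 0.191040
H = 0.530364 + 0.452820 + 0.526264 + 0.191040 = 1.700488

H = 1.7005 bits/symbol


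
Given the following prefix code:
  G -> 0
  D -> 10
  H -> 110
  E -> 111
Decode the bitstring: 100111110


Decoding step by step:
Bits 10 -> D
Bits 0 -> G
Bits 111 -> E
Bits 110 -> H


Decoded message: DGEH


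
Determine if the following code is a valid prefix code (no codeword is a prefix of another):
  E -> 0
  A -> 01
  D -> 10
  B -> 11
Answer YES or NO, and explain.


Checking each pair (does one codeword prefix another?):
  E='0' vs A='01': prefix -- VIOLATION

NO -- this is NOT a valid prefix code. E (0) is a prefix of A (01).


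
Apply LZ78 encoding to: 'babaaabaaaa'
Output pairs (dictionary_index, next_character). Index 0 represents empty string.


LZ78 encoding steps:
Dictionary: {0: ''}
Step 1: w='' (idx 0), next='b' -> output (0, 'b'), add 'b' as idx 1
Step 2: w='' (idx 0), next='a' -> output (0, 'a'), add 'a' as idx 2
Step 3: w='b' (idx 1), next='a' -> output (1, 'a'), add 'ba' as idx 3
Step 4: w='a' (idx 2), next='a' -> output (2, 'a'), add 'aa' as idx 4
Step 5: w='ba' (idx 3), next='a' -> output (3, 'a'), add 'baa' as idx 5
Step 6: w='aa' (idx 4), end of input -> output (4, '')


Encoded: [(0, 'b'), (0, 'a'), (1, 'a'), (2, 'a'), (3, 'a'), (4, '')]


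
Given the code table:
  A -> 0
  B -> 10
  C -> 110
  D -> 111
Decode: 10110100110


Decoding:
10 -> B
110 -> C
10 -> B
0 -> A
110 -> C


Result: BCBAC


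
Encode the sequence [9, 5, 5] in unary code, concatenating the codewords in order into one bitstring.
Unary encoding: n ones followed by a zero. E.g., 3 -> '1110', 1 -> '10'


Encode each number as n ones followed by a terminating 0:
  9 -> 1111111110 (10 bits)
  5 -> 111110 (6 bits)
  5 -> 111110 (6 bits)
Total length = 10 + 6 + 6 = 22 bits.

Unary([9, 5, 5]) = 1111111110111110111110 (22 bits)


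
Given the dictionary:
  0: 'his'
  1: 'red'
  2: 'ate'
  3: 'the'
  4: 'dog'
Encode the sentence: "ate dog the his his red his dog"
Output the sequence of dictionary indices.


Look up each word in the dictionary:
  'ate' -> 2
  'dog' -> 4
  'the' -> 3
  'his' -> 0
  'his' -> 0
  'red' -> 1
  'his' -> 0
  'dog' -> 4

Encoded: [2, 4, 3, 0, 0, 1, 0, 4]


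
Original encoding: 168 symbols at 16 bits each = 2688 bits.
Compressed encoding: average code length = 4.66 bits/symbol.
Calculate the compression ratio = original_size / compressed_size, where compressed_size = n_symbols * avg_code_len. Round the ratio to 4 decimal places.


original_size = n_symbols * orig_bits = 168 * 16 = 2688 bits
compressed_size = n_symbols * avg_code_len = 168 * 4.66 = 782.88 bits
ratio = original_size / compressed_size = 2688 / 782.88 = 3.4335

Compression ratio = 3.4335


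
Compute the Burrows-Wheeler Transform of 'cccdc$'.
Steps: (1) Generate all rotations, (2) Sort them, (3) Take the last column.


Rotations (sorted):
  0: $cccdc -> last char: c
  1: c$cccd -> last char: d
  2: cccdc$ -> last char: $
  3: ccdc$c -> last char: c
  4: cdc$cc -> last char: c
  5: dc$ccc -> last char: c


BWT = cd$ccc


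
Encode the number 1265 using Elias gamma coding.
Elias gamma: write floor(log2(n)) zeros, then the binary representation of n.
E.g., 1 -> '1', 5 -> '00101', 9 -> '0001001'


num_bits = floor(log2(1265)) + 1 = 11
leading_zeros = num_bits - 1 = 10
binary(1265) = 10011110001

Elias gamma(1265) = '0000000000' + '10011110001' = 000000000010011110001 (21 bits)


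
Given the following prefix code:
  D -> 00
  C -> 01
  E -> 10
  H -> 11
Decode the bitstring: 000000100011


Decoding step by step:
Bits 00 -> D
Bits 00 -> D
Bits 00 -> D
Bits 10 -> E
Bits 00 -> D
Bits 11 -> H


Decoded message: DDDEDH


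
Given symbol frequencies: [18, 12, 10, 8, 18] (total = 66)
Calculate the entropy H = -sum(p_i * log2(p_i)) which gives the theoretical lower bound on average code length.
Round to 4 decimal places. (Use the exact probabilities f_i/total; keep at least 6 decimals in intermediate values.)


Per-symbol terms -p_i * log2(p_i) with p_i = f_i/66:
  p = 18/66 = 0.272727: log2(p) = -1.874469, -p*log2(p) = 0.511219
  p = 12/66 = 0.181818: log2(p) = -2.459432, -p*log2(p) = 0.447169
  p = 10/66 = 0.151515: log2(p) = -2.722466, -p*log2(p) = 0.412495
  p = 8/66 = 0.121212: log2(p) = -3.044394, -p*log2(p) = 0.369017
  p = 18/66 = 0.272727: log2(p) = -1.874469, -p*log2(p) = 0.511219
H = 0.511219 + 0.447169 + 0.412495 + 0.369017 + 0.511219 = 2.251119

H = 2.2511 bits/symbol


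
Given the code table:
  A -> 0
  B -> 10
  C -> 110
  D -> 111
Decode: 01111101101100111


Decoding:
0 -> A
111 -> D
110 -> C
110 -> C
110 -> C
0 -> A
111 -> D


Result: ADCCCAD


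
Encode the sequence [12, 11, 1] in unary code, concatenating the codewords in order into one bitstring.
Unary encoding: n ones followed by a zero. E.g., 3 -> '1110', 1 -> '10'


Encode each number as n ones followed by a terminating 0:
  12 -> 1111111111110 (13 bits)
  11 -> 111111111110 (12 bits)
  1 -> 10 (2 bits)
Total length = 13 + 12 + 2 = 27 bits.

Unary([12, 11, 1]) = 111111111111011111111111010 (27 bits)


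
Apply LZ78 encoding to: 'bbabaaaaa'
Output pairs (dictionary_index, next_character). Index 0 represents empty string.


LZ78 encoding steps:
Dictionary: {0: ''}
Step 1: w='' (idx 0), next='b' -> output (0, 'b'), add 'b' as idx 1
Step 2: w='b' (idx 1), next='a' -> output (1, 'a'), add 'ba' as idx 2
Step 3: w='ba' (idx 2), next='a' -> output (2, 'a'), add 'baa' as idx 3
Step 4: w='' (idx 0), next='a' -> output (0, 'a'), add 'a' as idx 4
Step 5: w='a' (idx 4), next='a' -> output (4, 'a'), add 'aa' as idx 5


Encoded: [(0, 'b'), (1, 'a'), (2, 'a'), (0, 'a'), (4, 'a')]


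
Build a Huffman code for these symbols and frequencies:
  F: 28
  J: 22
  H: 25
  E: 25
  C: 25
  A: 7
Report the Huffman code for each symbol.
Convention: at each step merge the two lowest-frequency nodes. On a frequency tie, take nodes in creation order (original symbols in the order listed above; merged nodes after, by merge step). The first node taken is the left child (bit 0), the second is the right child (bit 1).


Huffman tree construction:
Step 1: Merge A(7) + J(22) = 29
Step 2: Merge H(25) + E(25) = 50
Step 3: Merge C(25) + F(28) = 53
Step 4: Merge (A+J)(29) + (H+E)(50) = 79
Step 5: Merge (C+F)(53) + ((A+J)+(H+E))(79) = 132
Read each symbol's code off the tree from the root (left child = 0, right child = 1).

Codes:
  F: 01 (length 2)
  J: 101 (length 3)
  H: 110 (length 3)
  E: 111 (length 3)
  C: 00 (length 2)
  A: 100 (length 3)
Average code length: 343/132 = 2.5985 bits/symbol


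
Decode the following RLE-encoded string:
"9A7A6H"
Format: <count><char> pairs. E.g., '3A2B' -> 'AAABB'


Expanding each <count><char> pair:
  9A -> 'AAAAAAAAA'
  7A -> 'AAAAAAA'
  6H -> 'HHHHHH'

Decoded = AAAAAAAAAAAAAAAAHHHHHH


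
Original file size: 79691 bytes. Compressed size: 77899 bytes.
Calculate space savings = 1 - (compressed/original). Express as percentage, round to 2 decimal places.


ratio = compressed/original = 77899/79691 = 0.977513
savings = 1 - ratio = 1 - 0.977513 = 0.022487
as a percentage: 0.022487 * 100 = 2.25%

Space savings = 1 - 77899/79691 = 2.25%


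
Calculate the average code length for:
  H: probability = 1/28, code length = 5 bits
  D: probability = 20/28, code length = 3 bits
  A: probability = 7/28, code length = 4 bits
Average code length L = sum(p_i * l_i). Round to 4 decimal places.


Weighted contributions p_i * l_i:
  H: (1/28) * 5 = 5/28
  D: (20/28) * 3 = 60/28
  A: (7/28) * 4 = 28/28
Sum = (5 + 60 + 28)/28 = 93/28

L = 93/28 = 3.3214 bits/symbol


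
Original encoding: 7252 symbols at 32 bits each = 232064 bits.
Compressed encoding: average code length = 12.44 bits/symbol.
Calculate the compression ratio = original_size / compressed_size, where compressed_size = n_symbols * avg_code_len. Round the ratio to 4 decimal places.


original_size = n_symbols * orig_bits = 7252 * 32 = 232064 bits
compressed_size = n_symbols * avg_code_len = 7252 * 12.44 = 90214.88 bits
ratio = original_size / compressed_size = 232064 / 90214.88 = 2.5723

Compression ratio = 2.5723


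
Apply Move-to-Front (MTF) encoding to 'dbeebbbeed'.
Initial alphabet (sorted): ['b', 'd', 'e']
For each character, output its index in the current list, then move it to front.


MTF encoding:
'd': index 1 in ['b', 'd', 'e'] -> ['d', 'b', 'e']
'b': index 1 in ['d', 'b', 'e'] -> ['b', 'd', 'e']
'e': index 2 in ['b', 'd', 'e'] -> ['e', 'b', 'd']
'e': index 0 in ['e', 'b', 'd'] -> ['e', 'b', 'd']
'b': index 1 in ['e', 'b', 'd'] -> ['b', 'e', 'd']
'b': index 0 in ['b', 'e', 'd'] -> ['b', 'e', 'd']
'b': index 0 in ['b', 'e', 'd'] -> ['b', 'e', 'd']
'e': index 1 in ['b', 'e', 'd'] -> ['e', 'b', 'd']
'e': index 0 in ['e', 'b', 'd'] -> ['e', 'b', 'd']
'd': index 2 in ['e', 'b', 'd'] -> ['d', 'e', 'b']


Output: [1, 1, 2, 0, 1, 0, 0, 1, 0, 2]


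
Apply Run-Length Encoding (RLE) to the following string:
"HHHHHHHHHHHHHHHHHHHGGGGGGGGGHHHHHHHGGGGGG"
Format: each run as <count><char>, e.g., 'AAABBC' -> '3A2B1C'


Scanning runs left to right:
  i=0: run of 'H' x 19 -> '19H'
  i=19: run of 'G' x 9 -> '9G'
  i=28: run of 'H' x 7 -> '7H'
  i=35: run of 'G' x 6 -> '6G'

RLE = 19H9G7H6G


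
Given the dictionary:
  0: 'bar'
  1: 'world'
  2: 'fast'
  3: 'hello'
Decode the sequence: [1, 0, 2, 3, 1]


Look up each index in the dictionary:
  1 -> 'world'
  0 -> 'bar'
  2 -> 'fast'
  3 -> 'hello'
  1 -> 'world'

Decoded: "world bar fast hello world"


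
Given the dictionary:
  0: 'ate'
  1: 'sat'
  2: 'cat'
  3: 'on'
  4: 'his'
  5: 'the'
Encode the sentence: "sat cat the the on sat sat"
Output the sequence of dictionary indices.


Look up each word in the dictionary:
  'sat' -> 1
  'cat' -> 2
  'the' -> 5
  'the' -> 5
  'on' -> 3
  'sat' -> 1
  'sat' -> 1

Encoded: [1, 2, 5, 5, 3, 1, 1]


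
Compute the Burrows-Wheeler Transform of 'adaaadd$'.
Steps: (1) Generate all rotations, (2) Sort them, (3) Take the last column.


Rotations (sorted):
  0: $adaaadd -> last char: d
  1: aaadd$ad -> last char: d
  2: aadd$ada -> last char: a
  3: adaaadd$ -> last char: $
  4: add$adaa -> last char: a
  5: d$adaaad -> last char: d
  6: daaadd$a -> last char: a
  7: dd$adaaa -> last char: a


BWT = dda$adaa


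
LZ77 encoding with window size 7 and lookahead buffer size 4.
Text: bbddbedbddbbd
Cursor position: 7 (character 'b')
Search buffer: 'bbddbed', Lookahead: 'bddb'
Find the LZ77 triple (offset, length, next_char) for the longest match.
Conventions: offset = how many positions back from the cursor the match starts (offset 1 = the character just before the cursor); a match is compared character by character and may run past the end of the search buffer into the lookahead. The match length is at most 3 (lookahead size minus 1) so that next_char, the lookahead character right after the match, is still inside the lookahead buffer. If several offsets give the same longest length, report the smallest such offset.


Try each offset into the search buffer:
  offset=1 (pos 6, char 'd'): match length 0
  offset=2 (pos 5, char 'e'): match length 0
  offset=3 (pos 4, char 'b'): match length 1
  offset=4 (pos 3, char 'd'): match length 0
  offset=5 (pos 2, char 'd'): match length 0
  offset=6 (pos 1, char 'b'): match length 3
  offset=7 (pos 0, char 'b'): match length 1
Longest match has length 3 at offset 6.
next_char = character at position 7 + 3 = 10 -> 'b'

Best match: offset=6, length=3 (matching 'bdd' starting at position 1)
LZ77 triple: (6, 3, 'b')


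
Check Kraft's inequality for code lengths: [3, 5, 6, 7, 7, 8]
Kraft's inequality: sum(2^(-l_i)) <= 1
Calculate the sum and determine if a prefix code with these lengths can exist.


Sum = 2^(-3) + 2^(-5) + 2^(-6) + 2^(-7) + 2^(-7) + 2^(-8)
    = 0.125 + 0.03125 + 0.015625 + 0.0078125 + 0.0078125 + 0.00390625
    = 49/256 = 0.19140625
Since 0.19140625 <= 1, Kraft's inequality IS satisfied.
A prefix code with these lengths CAN exist.

Kraft sum = 0.19140625. Satisfied.


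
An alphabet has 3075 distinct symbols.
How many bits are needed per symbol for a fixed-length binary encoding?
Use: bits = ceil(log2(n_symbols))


log2(3075) = 11.5864
Bracket: 2^11 = 2048 < 3075 <= 2^12 = 4096
So ceil(log2(3075)) = 12

bits = ceil(log2(3075)) = ceil(11.5864) = 12 bits


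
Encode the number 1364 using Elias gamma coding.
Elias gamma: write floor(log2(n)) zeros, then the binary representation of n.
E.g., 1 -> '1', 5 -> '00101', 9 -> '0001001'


num_bits = floor(log2(1364)) + 1 = 11
leading_zeros = num_bits - 1 = 10
binary(1364) = 10101010100

Elias gamma(1364) = '0000000000' + '10101010100' = 000000000010101010100 (21 bits)


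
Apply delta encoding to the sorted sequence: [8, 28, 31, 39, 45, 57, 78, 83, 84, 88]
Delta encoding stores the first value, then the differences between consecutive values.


First value: 8
Deltas:
  28 - 8 = 20
  31 - 28 = 3
  39 - 31 = 8
  45 - 39 = 6
  57 - 45 = 12
  78 - 57 = 21
  83 - 78 = 5
  84 - 83 = 1
  88 - 84 = 4


Delta encoded: [8, 20, 3, 8, 6, 12, 21, 5, 1, 4]


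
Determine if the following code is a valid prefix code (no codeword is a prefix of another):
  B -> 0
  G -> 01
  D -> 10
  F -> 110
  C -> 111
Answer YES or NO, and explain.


Checking each pair (does one codeword prefix another?):
  B='0' vs G='01': prefix -- VIOLATION

NO -- this is NOT a valid prefix code. B (0) is a prefix of G (01).


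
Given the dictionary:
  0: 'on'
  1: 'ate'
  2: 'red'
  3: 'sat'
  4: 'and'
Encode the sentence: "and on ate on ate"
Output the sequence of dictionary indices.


Look up each word in the dictionary:
  'and' -> 4
  'on' -> 0
  'ate' -> 1
  'on' -> 0
  'ate' -> 1

Encoded: [4, 0, 1, 0, 1]


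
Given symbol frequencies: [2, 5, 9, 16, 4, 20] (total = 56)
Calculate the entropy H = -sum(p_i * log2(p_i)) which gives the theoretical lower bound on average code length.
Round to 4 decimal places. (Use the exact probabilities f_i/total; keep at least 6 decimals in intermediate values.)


Per-symbol terms -p_i * log2(p_i) with p_i = f_i/56:
  p = 2/56 = 0.035714: log2(p) = -4.807355, -p*log2(p) = 0.171691
  p = 5/56 = 0.089286: log2(p) = -3.485427, -p*log2(p) = 0.311199
  p = 9/56 = 0.160714: log2(p) = -2.637430, -p*log2(p) = 0.423873
  p = 16/56 = 0.285714: log2(p) = -1.807355, -p*log2(p) = 0.516387
  p = 4/56 = 0.071429: log2(p) = -3.807355, -p*log2(p) = 0.271954
  p = 20/56 = 0.357143: log2(p) = -1.485427, -p*log2(p) = 0.530510
H = 0.171691 + 0.311199 + 0.423873 + 0.516387 + 0.271954 + 0.530510 = 2.225614

H = 2.2256 bits/symbol


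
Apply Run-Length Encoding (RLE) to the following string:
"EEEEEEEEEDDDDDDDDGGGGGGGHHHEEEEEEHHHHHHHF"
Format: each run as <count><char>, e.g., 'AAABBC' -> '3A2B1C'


Scanning runs left to right:
  i=0: run of 'E' x 9 -> '9E'
  i=9: run of 'D' x 8 -> '8D'
  i=17: run of 'G' x 7 -> '7G'
  i=24: run of 'H' x 3 -> '3H'
  i=27: run of 'E' x 6 -> '6E'
  i=33: run of 'H' x 7 -> '7H'
  i=40: run of 'F' x 1 -> '1F'

RLE = 9E8D7G3H6E7H1F


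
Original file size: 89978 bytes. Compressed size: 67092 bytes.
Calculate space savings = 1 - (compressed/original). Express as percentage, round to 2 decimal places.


ratio = compressed/original = 67092/89978 = 0.745649
savings = 1 - ratio = 1 - 0.745649 = 0.254351
as a percentage: 0.254351 * 100 = 25.44%

Space savings = 1 - 67092/89978 = 25.44%


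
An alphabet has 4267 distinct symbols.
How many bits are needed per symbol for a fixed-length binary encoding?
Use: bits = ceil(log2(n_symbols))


log2(4267) = 12.059
Bracket: 2^12 = 4096 < 4267 <= 2^13 = 8192
So ceil(log2(4267)) = 13

bits = ceil(log2(4267)) = ceil(12.059) = 13 bits


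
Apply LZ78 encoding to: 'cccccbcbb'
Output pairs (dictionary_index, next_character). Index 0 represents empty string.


LZ78 encoding steps:
Dictionary: {0: ''}
Step 1: w='' (idx 0), next='c' -> output (0, 'c'), add 'c' as idx 1
Step 2: w='c' (idx 1), next='c' -> output (1, 'c'), add 'cc' as idx 2
Step 3: w='cc' (idx 2), next='b' -> output (2, 'b'), add 'ccb' as idx 3
Step 4: w='c' (idx 1), next='b' -> output (1, 'b'), add 'cb' as idx 4
Step 5: w='' (idx 0), next='b' -> output (0, 'b'), add 'b' as idx 5


Encoded: [(0, 'c'), (1, 'c'), (2, 'b'), (1, 'b'), (0, 'b')]
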